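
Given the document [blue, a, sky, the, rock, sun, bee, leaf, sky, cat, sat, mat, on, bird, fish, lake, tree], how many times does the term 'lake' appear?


Document has 17 words
Scanning for 'lake':
Found at positions: [15]
Count = 1

1


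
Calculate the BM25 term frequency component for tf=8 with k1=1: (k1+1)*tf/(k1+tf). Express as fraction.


BM25 TF component = (k1+1)*tf / (k1+tf)
k1 = 1, tf = 8
Numerator = (1+1)*8 = 16
Denominator = 1 + 8 = 9
= 16/9 = 16/9

16/9


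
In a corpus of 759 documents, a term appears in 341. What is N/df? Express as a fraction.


IDF ratio = N / df
= 759 / 341
= 69/31

69/31


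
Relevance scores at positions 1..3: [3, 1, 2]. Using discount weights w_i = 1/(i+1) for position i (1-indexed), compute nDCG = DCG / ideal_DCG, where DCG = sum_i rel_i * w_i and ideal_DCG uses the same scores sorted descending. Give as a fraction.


Position discount weights w_i = 1/(i+1) for i=1..3:
Weights = [1/2, 1/3, 1/4]
Actual relevance: [3, 1, 2]
DCG = 3/2 + 1/3 + 2/4 = 7/3
Ideal relevance (sorted desc): [3, 2, 1]
Ideal DCG = 3/2 + 2/3 + 1/4 = 29/12
nDCG = DCG / ideal_DCG = 7/3 / 29/12 = 28/29

28/29


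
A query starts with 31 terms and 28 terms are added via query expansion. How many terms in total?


Original terms: 31
Expansion terms: 28
Total = 31 + 28 = 59

59


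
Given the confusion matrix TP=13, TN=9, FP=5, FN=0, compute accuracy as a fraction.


Accuracy = (TP + TN) / (TP + TN + FP + FN)
TP + TN = 13 + 9 = 22
Total = 13 + 9 + 5 + 0 = 27
Accuracy = 22 / 27 = 22/27

22/27


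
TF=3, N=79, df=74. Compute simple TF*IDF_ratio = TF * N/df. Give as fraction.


TF * (N/df)
= 3 * (79/74)
= 3 * 79/74
= 237/74

237/74


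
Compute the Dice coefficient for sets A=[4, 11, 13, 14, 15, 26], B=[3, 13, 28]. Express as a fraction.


A intersect B = [13]
|A intersect B| = 1
|A| = 6, |B| = 3
Dice = 2*1 / (6+3)
= 2 / 9 = 2/9

2/9


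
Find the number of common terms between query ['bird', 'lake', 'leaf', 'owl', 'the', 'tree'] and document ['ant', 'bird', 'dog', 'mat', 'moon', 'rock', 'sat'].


Query terms: ['bird', 'lake', 'leaf', 'owl', 'the', 'tree']
Document terms: ['ant', 'bird', 'dog', 'mat', 'moon', 'rock', 'sat']
Common terms: ['bird']
Overlap count = 1

1


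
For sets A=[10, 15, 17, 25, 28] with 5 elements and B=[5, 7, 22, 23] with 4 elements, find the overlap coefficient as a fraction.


A intersect B = []
|A intersect B| = 0
min(|A|, |B|) = min(5, 4) = 4
Overlap = 0 / 4 = 0

0


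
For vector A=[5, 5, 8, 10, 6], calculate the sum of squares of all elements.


|A|^2 = sum of squared components
A[0]^2 = 5^2 = 25
A[1]^2 = 5^2 = 25
A[2]^2 = 8^2 = 64
A[3]^2 = 10^2 = 100
A[4]^2 = 6^2 = 36
Sum = 25 + 25 + 64 + 100 + 36 = 250

250


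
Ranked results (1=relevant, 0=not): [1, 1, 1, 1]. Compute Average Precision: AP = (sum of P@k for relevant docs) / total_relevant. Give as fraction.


Computing P@k for each relevant position:
Position 1: relevant, P@1 = 1/1 = 1
Position 2: relevant, P@2 = 2/2 = 1
Position 3: relevant, P@3 = 3/3 = 1
Position 4: relevant, P@4 = 4/4 = 1
Sum of P@k = 1 + 1 + 1 + 1 = 4
AP = 4 / 4 = 1

1


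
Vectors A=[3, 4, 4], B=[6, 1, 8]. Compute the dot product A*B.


Dot product = sum of element-wise products
A[0]*B[0] = 3*6 = 18
A[1]*B[1] = 4*1 = 4
A[2]*B[2] = 4*8 = 32
Sum = 18 + 4 + 32 = 54

54


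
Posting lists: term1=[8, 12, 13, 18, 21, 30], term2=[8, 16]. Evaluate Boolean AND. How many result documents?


Boolean AND: find intersection of posting lists
term1 docs: [8, 12, 13, 18, 21, 30]
term2 docs: [8, 16]
Intersection: [8]
|intersection| = 1

1


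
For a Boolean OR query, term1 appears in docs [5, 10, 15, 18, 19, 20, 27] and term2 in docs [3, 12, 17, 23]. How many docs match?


Boolean OR: find union of posting lists
term1 docs: [5, 10, 15, 18, 19, 20, 27]
term2 docs: [3, 12, 17, 23]
Union: [3, 5, 10, 12, 15, 17, 18, 19, 20, 23, 27]
|union| = 11

11


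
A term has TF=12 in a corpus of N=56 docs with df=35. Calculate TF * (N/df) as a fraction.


TF * (N/df)
= 12 * (56/35)
= 12 * 8/5
= 96/5

96/5


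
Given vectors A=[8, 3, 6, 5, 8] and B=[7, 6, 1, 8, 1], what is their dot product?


Dot product = sum of element-wise products
A[0]*B[0] = 8*7 = 56
A[1]*B[1] = 3*6 = 18
A[2]*B[2] = 6*1 = 6
A[3]*B[3] = 5*8 = 40
A[4]*B[4] = 8*1 = 8
Sum = 56 + 18 + 6 + 40 + 8 = 128

128


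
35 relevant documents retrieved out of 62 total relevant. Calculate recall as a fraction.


Recall = retrieved_relevant / total_relevant
= 35 / 62
= 35 / (35 + 27)
= 35/62

35/62


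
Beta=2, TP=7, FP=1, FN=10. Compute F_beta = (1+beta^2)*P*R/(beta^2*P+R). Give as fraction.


P = TP/(TP+FP) = 7/8 = 7/8
R = TP/(TP+FN) = 7/17 = 7/17
beta^2 = 2^2 = 4
(1 + beta^2) = 5
Numerator = (1+beta^2)*P*R = 245/136
Denominator = beta^2*P + R = 7/2 + 7/17 = 133/34
F_beta = 35/76

35/76


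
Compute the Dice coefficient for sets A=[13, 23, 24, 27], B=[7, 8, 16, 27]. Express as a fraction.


A intersect B = [27]
|A intersect B| = 1
|A| = 4, |B| = 4
Dice = 2*1 / (4+4)
= 2 / 8 = 1/4

1/4


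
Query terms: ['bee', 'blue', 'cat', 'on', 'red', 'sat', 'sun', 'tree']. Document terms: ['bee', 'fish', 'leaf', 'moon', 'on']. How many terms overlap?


Query terms: ['bee', 'blue', 'cat', 'on', 'red', 'sat', 'sun', 'tree']
Document terms: ['bee', 'fish', 'leaf', 'moon', 'on']
Common terms: ['bee', 'on']
Overlap count = 2

2


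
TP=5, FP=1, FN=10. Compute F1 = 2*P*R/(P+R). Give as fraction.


F1 = 2 * P * R / (P + R)
P = TP/(TP+FP) = 5/6 = 5/6
R = TP/(TP+FN) = 5/15 = 1/3
2 * P * R = 2 * 5/6 * 1/3 = 5/9
P + R = 5/6 + 1/3 = 7/6
F1 = 5/9 / 7/6 = 10/21

10/21


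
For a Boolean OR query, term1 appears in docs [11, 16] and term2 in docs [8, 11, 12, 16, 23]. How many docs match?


Boolean OR: find union of posting lists
term1 docs: [11, 16]
term2 docs: [8, 11, 12, 16, 23]
Union: [8, 11, 12, 16, 23]
|union| = 5

5


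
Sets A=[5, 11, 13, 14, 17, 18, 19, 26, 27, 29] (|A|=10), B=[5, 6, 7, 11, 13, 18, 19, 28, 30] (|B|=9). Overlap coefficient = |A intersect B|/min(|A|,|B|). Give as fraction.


A intersect B = [5, 11, 13, 18, 19]
|A intersect B| = 5
min(|A|, |B|) = min(10, 9) = 9
Overlap = 5 / 9 = 5/9

5/9


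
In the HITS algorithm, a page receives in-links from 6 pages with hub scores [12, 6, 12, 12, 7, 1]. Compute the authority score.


Authority = sum of hub scores of in-linkers
In-link 1: hub score = 12
In-link 2: hub score = 6
In-link 3: hub score = 12
In-link 4: hub score = 12
In-link 5: hub score = 7
In-link 6: hub score = 1
Authority = 12 + 6 + 12 + 12 + 7 + 1 = 50

50


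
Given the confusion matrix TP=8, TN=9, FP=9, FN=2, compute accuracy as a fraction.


Accuracy = (TP + TN) / (TP + TN + FP + FN)
TP + TN = 8 + 9 = 17
Total = 8 + 9 + 9 + 2 = 28
Accuracy = 17 / 28 = 17/28

17/28


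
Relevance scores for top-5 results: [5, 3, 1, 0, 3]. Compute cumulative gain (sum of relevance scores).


Cumulative Gain = sum of relevance scores
Position 1: rel=5, running sum=5
Position 2: rel=3, running sum=8
Position 3: rel=1, running sum=9
Position 4: rel=0, running sum=9
Position 5: rel=3, running sum=12
CG = 12

12


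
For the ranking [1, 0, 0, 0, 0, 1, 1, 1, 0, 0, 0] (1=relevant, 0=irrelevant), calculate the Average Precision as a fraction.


Computing P@k for each relevant position:
Position 1: relevant, P@1 = 1/1 = 1
Position 2: not relevant
Position 3: not relevant
Position 4: not relevant
Position 5: not relevant
Position 6: relevant, P@6 = 2/6 = 1/3
Position 7: relevant, P@7 = 3/7 = 3/7
Position 8: relevant, P@8 = 4/8 = 1/2
Position 9: not relevant
Position 10: not relevant
Position 11: not relevant
Sum of P@k = 1 + 1/3 + 3/7 + 1/2 = 95/42
AP = 95/42 / 4 = 95/168

95/168


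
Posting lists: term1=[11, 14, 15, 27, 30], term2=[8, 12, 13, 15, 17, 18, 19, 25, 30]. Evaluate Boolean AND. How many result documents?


Boolean AND: find intersection of posting lists
term1 docs: [11, 14, 15, 27, 30]
term2 docs: [8, 12, 13, 15, 17, 18, 19, 25, 30]
Intersection: [15, 30]
|intersection| = 2

2


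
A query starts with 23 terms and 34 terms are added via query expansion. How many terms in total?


Original terms: 23
Expansion terms: 34
Total = 23 + 34 = 57

57


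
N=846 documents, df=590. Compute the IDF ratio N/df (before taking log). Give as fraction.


IDF ratio = N / df
= 846 / 590
= 423/295

423/295


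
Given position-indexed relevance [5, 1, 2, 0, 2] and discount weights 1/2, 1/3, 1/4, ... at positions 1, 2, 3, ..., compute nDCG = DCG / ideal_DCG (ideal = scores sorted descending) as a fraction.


Position discount weights w_i = 1/(i+1) for i=1..5:
Weights = [1/2, 1/3, 1/4, 1/5, 1/6]
Actual relevance: [5, 1, 2, 0, 2]
DCG = 5/2 + 1/3 + 2/4 + 0/5 + 2/6 = 11/3
Ideal relevance (sorted desc): [5, 2, 2, 1, 0]
Ideal DCG = 5/2 + 2/3 + 2/4 + 1/5 + 0/6 = 58/15
nDCG = DCG / ideal_DCG = 11/3 / 58/15 = 55/58

55/58


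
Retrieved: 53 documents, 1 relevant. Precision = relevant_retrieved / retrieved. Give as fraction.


Precision = relevant_retrieved / total_retrieved
= 1 / 53
= 1 / (1 + 52)
= 1/53

1/53


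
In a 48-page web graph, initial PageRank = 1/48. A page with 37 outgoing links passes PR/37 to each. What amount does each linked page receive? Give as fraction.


Initial PR = 1/48 = 1/48
Outlinks = 37
Contribution per link = PR / outlinks
= 1/48 / 37
= 1/1776

1/1776


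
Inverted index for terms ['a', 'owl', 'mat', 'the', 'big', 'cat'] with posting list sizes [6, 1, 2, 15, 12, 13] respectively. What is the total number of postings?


Summing posting list sizes:
'a': 6 postings
'owl': 1 postings
'mat': 2 postings
'the': 15 postings
'big': 12 postings
'cat': 13 postings
Total = 6 + 1 + 2 + 15 + 12 + 13 = 49

49


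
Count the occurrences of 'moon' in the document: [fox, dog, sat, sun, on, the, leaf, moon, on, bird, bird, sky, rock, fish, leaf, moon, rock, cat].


Document has 18 words
Scanning for 'moon':
Found at positions: [7, 15]
Count = 2

2


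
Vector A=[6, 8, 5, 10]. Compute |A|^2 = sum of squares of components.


|A|^2 = sum of squared components
A[0]^2 = 6^2 = 36
A[1]^2 = 8^2 = 64
A[2]^2 = 5^2 = 25
A[3]^2 = 10^2 = 100
Sum = 36 + 64 + 25 + 100 = 225

225


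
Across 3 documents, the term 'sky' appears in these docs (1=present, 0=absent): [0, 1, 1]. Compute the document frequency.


Checking each document for 'sky':
Doc 1: absent
Doc 2: present
Doc 3: present
df = sum of presences = 0 + 1 + 1 = 2

2


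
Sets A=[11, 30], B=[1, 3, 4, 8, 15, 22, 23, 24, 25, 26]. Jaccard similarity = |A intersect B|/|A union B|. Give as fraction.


A intersect B = []
|A intersect B| = 0
A union B = [1, 3, 4, 8, 11, 15, 22, 23, 24, 25, 26, 30]
|A union B| = 12
Jaccard = 0/12 = 0

0


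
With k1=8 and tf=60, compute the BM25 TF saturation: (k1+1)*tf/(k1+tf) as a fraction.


BM25 TF component = (k1+1)*tf / (k1+tf)
k1 = 8, tf = 60
Numerator = (8+1)*60 = 540
Denominator = 8 + 60 = 68
= 540/68 = 135/17

135/17


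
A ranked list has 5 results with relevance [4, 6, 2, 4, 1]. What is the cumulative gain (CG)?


Cumulative Gain = sum of relevance scores
Position 1: rel=4, running sum=4
Position 2: rel=6, running sum=10
Position 3: rel=2, running sum=12
Position 4: rel=4, running sum=16
Position 5: rel=1, running sum=17
CG = 17

17


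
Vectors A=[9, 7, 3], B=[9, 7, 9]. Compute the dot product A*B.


Dot product = sum of element-wise products
A[0]*B[0] = 9*9 = 81
A[1]*B[1] = 7*7 = 49
A[2]*B[2] = 3*9 = 27
Sum = 81 + 49 + 27 = 157

157


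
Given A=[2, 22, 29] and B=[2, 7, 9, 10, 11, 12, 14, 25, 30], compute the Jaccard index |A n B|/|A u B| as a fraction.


A intersect B = [2]
|A intersect B| = 1
A union B = [2, 7, 9, 10, 11, 12, 14, 22, 25, 29, 30]
|A union B| = 11
Jaccard = 1/11 = 1/11

1/11


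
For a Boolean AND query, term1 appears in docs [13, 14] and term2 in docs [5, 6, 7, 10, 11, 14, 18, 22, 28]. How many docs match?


Boolean AND: find intersection of posting lists
term1 docs: [13, 14]
term2 docs: [5, 6, 7, 10, 11, 14, 18, 22, 28]
Intersection: [14]
|intersection| = 1

1


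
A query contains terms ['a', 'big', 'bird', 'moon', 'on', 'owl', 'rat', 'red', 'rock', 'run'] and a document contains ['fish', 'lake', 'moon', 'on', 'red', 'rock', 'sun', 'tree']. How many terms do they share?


Query terms: ['a', 'big', 'bird', 'moon', 'on', 'owl', 'rat', 'red', 'rock', 'run']
Document terms: ['fish', 'lake', 'moon', 'on', 'red', 'rock', 'sun', 'tree']
Common terms: ['moon', 'on', 'red', 'rock']
Overlap count = 4

4


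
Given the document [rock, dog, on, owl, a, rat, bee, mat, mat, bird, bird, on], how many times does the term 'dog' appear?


Document has 12 words
Scanning for 'dog':
Found at positions: [1]
Count = 1

1


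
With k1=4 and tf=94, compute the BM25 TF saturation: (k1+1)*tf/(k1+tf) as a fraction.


BM25 TF component = (k1+1)*tf / (k1+tf)
k1 = 4, tf = 94
Numerator = (4+1)*94 = 470
Denominator = 4 + 94 = 98
= 470/98 = 235/49

235/49


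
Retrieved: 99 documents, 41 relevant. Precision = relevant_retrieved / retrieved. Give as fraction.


Precision = relevant_retrieved / total_retrieved
= 41 / 99
= 41 / (41 + 58)
= 41/99

41/99


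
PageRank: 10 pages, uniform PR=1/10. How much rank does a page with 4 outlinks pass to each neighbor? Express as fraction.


Initial PR = 1/10 = 1/10
Outlinks = 4
Contribution per link = PR / outlinks
= 1/10 / 4
= 1/40

1/40


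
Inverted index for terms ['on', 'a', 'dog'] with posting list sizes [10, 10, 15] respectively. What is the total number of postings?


Summing posting list sizes:
'on': 10 postings
'a': 10 postings
'dog': 15 postings
Total = 10 + 10 + 15 = 35

35


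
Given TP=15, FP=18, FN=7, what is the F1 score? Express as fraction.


F1 = 2 * P * R / (P + R)
P = TP/(TP+FP) = 15/33 = 5/11
R = TP/(TP+FN) = 15/22 = 15/22
2 * P * R = 2 * 5/11 * 15/22 = 75/121
P + R = 5/11 + 15/22 = 25/22
F1 = 75/121 / 25/22 = 6/11

6/11


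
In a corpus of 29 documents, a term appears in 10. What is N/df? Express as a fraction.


IDF ratio = N / df
= 29 / 10
= 29/10

29/10


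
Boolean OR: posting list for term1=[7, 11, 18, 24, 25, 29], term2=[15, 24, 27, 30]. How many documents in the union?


Boolean OR: find union of posting lists
term1 docs: [7, 11, 18, 24, 25, 29]
term2 docs: [15, 24, 27, 30]
Union: [7, 11, 15, 18, 24, 25, 27, 29, 30]
|union| = 9

9


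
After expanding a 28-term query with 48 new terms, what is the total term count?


Original terms: 28
Expansion terms: 48
Total = 28 + 48 = 76

76


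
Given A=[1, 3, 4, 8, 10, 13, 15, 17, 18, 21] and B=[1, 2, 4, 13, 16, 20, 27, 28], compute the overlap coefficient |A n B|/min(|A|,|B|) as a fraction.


A intersect B = [1, 4, 13]
|A intersect B| = 3
min(|A|, |B|) = min(10, 8) = 8
Overlap = 3 / 8 = 3/8

3/8


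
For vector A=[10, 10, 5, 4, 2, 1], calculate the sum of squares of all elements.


|A|^2 = sum of squared components
A[0]^2 = 10^2 = 100
A[1]^2 = 10^2 = 100
A[2]^2 = 5^2 = 25
A[3]^2 = 4^2 = 16
A[4]^2 = 2^2 = 4
A[5]^2 = 1^2 = 1
Sum = 100 + 100 + 25 + 16 + 4 + 1 = 246

246


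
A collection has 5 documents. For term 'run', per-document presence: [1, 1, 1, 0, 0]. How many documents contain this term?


Checking each document for 'run':
Doc 1: present
Doc 2: present
Doc 3: present
Doc 4: absent
Doc 5: absent
df = sum of presences = 1 + 1 + 1 + 0 + 0 = 3

3


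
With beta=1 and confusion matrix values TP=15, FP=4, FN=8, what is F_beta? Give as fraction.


P = TP/(TP+FP) = 15/19 = 15/19
R = TP/(TP+FN) = 15/23 = 15/23
beta^2 = 1^2 = 1
(1 + beta^2) = 2
Numerator = (1+beta^2)*P*R = 450/437
Denominator = beta^2*P + R = 15/19 + 15/23 = 630/437
F_beta = 5/7

5/7


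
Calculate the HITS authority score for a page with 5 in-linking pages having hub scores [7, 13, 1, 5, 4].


Authority = sum of hub scores of in-linkers
In-link 1: hub score = 7
In-link 2: hub score = 13
In-link 3: hub score = 1
In-link 4: hub score = 5
In-link 5: hub score = 4
Authority = 7 + 13 + 1 + 5 + 4 = 30

30


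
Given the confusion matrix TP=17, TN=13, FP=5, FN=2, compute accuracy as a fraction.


Accuracy = (TP + TN) / (TP + TN + FP + FN)
TP + TN = 17 + 13 = 30
Total = 17 + 13 + 5 + 2 = 37
Accuracy = 30 / 37 = 30/37

30/37


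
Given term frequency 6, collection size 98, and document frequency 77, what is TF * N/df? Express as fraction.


TF * (N/df)
= 6 * (98/77)
= 6 * 14/11
= 84/11

84/11


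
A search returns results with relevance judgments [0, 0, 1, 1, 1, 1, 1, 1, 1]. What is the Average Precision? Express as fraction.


Computing P@k for each relevant position:
Position 1: not relevant
Position 2: not relevant
Position 3: relevant, P@3 = 1/3 = 1/3
Position 4: relevant, P@4 = 2/4 = 1/2
Position 5: relevant, P@5 = 3/5 = 3/5
Position 6: relevant, P@6 = 4/6 = 2/3
Position 7: relevant, P@7 = 5/7 = 5/7
Position 8: relevant, P@8 = 6/8 = 3/4
Position 9: relevant, P@9 = 7/9 = 7/9
Sum of P@k = 1/3 + 1/2 + 3/5 + 2/3 + 5/7 + 3/4 + 7/9 = 5471/1260
AP = 5471/1260 / 7 = 5471/8820

5471/8820


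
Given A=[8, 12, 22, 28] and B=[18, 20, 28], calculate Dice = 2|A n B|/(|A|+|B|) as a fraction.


A intersect B = [28]
|A intersect B| = 1
|A| = 4, |B| = 3
Dice = 2*1 / (4+3)
= 2 / 7 = 2/7

2/7


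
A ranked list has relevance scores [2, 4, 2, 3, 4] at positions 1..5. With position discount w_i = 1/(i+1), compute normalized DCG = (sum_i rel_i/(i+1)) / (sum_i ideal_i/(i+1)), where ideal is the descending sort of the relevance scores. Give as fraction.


Position discount weights w_i = 1/(i+1) for i=1..5:
Weights = [1/2, 1/3, 1/4, 1/5, 1/6]
Actual relevance: [2, 4, 2, 3, 4]
DCG = 2/2 + 4/3 + 2/4 + 3/5 + 4/6 = 41/10
Ideal relevance (sorted desc): [4, 4, 3, 2, 2]
Ideal DCG = 4/2 + 4/3 + 3/4 + 2/5 + 2/6 = 289/60
nDCG = DCG / ideal_DCG = 41/10 / 289/60 = 246/289

246/289


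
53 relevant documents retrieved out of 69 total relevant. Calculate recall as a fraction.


Recall = retrieved_relevant / total_relevant
= 53 / 69
= 53 / (53 + 16)
= 53/69

53/69


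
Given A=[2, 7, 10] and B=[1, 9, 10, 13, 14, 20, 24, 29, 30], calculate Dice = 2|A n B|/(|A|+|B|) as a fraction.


A intersect B = [10]
|A intersect B| = 1
|A| = 3, |B| = 9
Dice = 2*1 / (3+9)
= 2 / 12 = 1/6

1/6


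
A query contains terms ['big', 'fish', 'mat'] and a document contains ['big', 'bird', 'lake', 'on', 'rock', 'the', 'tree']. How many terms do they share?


Query terms: ['big', 'fish', 'mat']
Document terms: ['big', 'bird', 'lake', 'on', 'rock', 'the', 'tree']
Common terms: ['big']
Overlap count = 1

1


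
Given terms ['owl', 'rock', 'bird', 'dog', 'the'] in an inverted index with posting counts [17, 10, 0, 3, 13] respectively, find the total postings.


Summing posting list sizes:
'owl': 17 postings
'rock': 10 postings
'bird': 0 postings
'dog': 3 postings
'the': 13 postings
Total = 17 + 10 + 0 + 3 + 13 = 43

43


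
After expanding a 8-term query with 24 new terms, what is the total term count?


Original terms: 8
Expansion terms: 24
Total = 8 + 24 = 32

32


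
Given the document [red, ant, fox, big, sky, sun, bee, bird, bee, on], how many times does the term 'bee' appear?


Document has 10 words
Scanning for 'bee':
Found at positions: [6, 8]
Count = 2

2


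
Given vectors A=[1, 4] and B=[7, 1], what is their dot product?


Dot product = sum of element-wise products
A[0]*B[0] = 1*7 = 7
A[1]*B[1] = 4*1 = 4
Sum = 7 + 4 = 11

11


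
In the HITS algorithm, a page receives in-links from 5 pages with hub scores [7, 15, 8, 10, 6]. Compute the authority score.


Authority = sum of hub scores of in-linkers
In-link 1: hub score = 7
In-link 2: hub score = 15
In-link 3: hub score = 8
In-link 4: hub score = 10
In-link 5: hub score = 6
Authority = 7 + 15 + 8 + 10 + 6 = 46

46


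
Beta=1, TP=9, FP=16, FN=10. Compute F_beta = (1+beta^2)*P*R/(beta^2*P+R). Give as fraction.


P = TP/(TP+FP) = 9/25 = 9/25
R = TP/(TP+FN) = 9/19 = 9/19
beta^2 = 1^2 = 1
(1 + beta^2) = 2
Numerator = (1+beta^2)*P*R = 162/475
Denominator = beta^2*P + R = 9/25 + 9/19 = 396/475
F_beta = 9/22

9/22


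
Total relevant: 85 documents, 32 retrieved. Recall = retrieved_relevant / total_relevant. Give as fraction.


Recall = retrieved_relevant / total_relevant
= 32 / 85
= 32 / (32 + 53)
= 32/85

32/85


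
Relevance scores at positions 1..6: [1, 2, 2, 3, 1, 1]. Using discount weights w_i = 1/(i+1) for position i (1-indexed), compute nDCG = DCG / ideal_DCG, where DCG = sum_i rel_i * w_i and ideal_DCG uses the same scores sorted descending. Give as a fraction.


Position discount weights w_i = 1/(i+1) for i=1..6:
Weights = [1/2, 1/3, 1/4, 1/5, 1/6, 1/7]
Actual relevance: [1, 2, 2, 3, 1, 1]
DCG = 1/2 + 2/3 + 2/4 + 3/5 + 1/6 + 1/7 = 541/210
Ideal relevance (sorted desc): [3, 2, 2, 1, 1, 1]
Ideal DCG = 3/2 + 2/3 + 2/4 + 1/5 + 1/6 + 1/7 = 667/210
nDCG = DCG / ideal_DCG = 541/210 / 667/210 = 541/667

541/667


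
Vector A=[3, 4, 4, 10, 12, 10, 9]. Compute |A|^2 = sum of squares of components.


|A|^2 = sum of squared components
A[0]^2 = 3^2 = 9
A[1]^2 = 4^2 = 16
A[2]^2 = 4^2 = 16
A[3]^2 = 10^2 = 100
A[4]^2 = 12^2 = 144
A[5]^2 = 10^2 = 100
A[6]^2 = 9^2 = 81
Sum = 9 + 16 + 16 + 100 + 144 + 100 + 81 = 466

466


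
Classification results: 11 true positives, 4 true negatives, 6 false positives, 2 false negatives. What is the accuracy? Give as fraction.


Accuracy = (TP + TN) / (TP + TN + FP + FN)
TP + TN = 11 + 4 = 15
Total = 11 + 4 + 6 + 2 = 23
Accuracy = 15 / 23 = 15/23

15/23


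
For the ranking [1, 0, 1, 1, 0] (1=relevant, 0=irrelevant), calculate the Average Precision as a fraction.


Computing P@k for each relevant position:
Position 1: relevant, P@1 = 1/1 = 1
Position 2: not relevant
Position 3: relevant, P@3 = 2/3 = 2/3
Position 4: relevant, P@4 = 3/4 = 3/4
Position 5: not relevant
Sum of P@k = 1 + 2/3 + 3/4 = 29/12
AP = 29/12 / 3 = 29/36

29/36


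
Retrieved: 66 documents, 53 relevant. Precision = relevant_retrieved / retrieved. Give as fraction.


Precision = relevant_retrieved / total_retrieved
= 53 / 66
= 53 / (53 + 13)
= 53/66

53/66


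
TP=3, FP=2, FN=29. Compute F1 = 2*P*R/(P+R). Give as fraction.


F1 = 2 * P * R / (P + R)
P = TP/(TP+FP) = 3/5 = 3/5
R = TP/(TP+FN) = 3/32 = 3/32
2 * P * R = 2 * 3/5 * 3/32 = 9/80
P + R = 3/5 + 3/32 = 111/160
F1 = 9/80 / 111/160 = 6/37

6/37


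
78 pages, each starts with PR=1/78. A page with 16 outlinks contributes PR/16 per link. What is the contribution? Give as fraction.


Initial PR = 1/78 = 1/78
Outlinks = 16
Contribution per link = PR / outlinks
= 1/78 / 16
= 1/1248

1/1248


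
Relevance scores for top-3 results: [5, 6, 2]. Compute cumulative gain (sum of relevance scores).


Cumulative Gain = sum of relevance scores
Position 1: rel=5, running sum=5
Position 2: rel=6, running sum=11
Position 3: rel=2, running sum=13
CG = 13

13


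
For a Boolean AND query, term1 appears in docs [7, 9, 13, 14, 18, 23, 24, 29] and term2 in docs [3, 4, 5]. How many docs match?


Boolean AND: find intersection of posting lists
term1 docs: [7, 9, 13, 14, 18, 23, 24, 29]
term2 docs: [3, 4, 5]
Intersection: []
|intersection| = 0

0


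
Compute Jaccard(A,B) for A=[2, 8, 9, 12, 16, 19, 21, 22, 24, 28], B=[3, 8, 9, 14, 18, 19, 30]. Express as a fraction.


A intersect B = [8, 9, 19]
|A intersect B| = 3
A union B = [2, 3, 8, 9, 12, 14, 16, 18, 19, 21, 22, 24, 28, 30]
|A union B| = 14
Jaccard = 3/14 = 3/14

3/14


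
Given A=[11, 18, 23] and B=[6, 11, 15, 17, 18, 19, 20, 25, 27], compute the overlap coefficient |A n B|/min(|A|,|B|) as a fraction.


A intersect B = [11, 18]
|A intersect B| = 2
min(|A|, |B|) = min(3, 9) = 3
Overlap = 2 / 3 = 2/3

2/3


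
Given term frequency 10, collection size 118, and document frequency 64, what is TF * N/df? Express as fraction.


TF * (N/df)
= 10 * (118/64)
= 10 * 59/32
= 295/16

295/16


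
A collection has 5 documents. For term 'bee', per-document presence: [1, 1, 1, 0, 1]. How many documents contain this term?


Checking each document for 'bee':
Doc 1: present
Doc 2: present
Doc 3: present
Doc 4: absent
Doc 5: present
df = sum of presences = 1 + 1 + 1 + 0 + 1 = 4

4


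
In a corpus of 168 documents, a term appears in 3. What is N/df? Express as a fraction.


IDF ratio = N / df
= 168 / 3
= 56

56


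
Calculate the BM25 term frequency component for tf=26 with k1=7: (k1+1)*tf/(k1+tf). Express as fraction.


BM25 TF component = (k1+1)*tf / (k1+tf)
k1 = 7, tf = 26
Numerator = (7+1)*26 = 208
Denominator = 7 + 26 = 33
= 208/33 = 208/33

208/33


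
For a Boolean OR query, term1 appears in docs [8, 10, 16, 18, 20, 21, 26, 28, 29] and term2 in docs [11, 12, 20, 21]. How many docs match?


Boolean OR: find union of posting lists
term1 docs: [8, 10, 16, 18, 20, 21, 26, 28, 29]
term2 docs: [11, 12, 20, 21]
Union: [8, 10, 11, 12, 16, 18, 20, 21, 26, 28, 29]
|union| = 11

11


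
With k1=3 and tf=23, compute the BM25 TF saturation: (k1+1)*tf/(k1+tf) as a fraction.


BM25 TF component = (k1+1)*tf / (k1+tf)
k1 = 3, tf = 23
Numerator = (3+1)*23 = 92
Denominator = 3 + 23 = 26
= 92/26 = 46/13

46/13


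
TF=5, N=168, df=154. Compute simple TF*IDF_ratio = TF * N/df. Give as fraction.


TF * (N/df)
= 5 * (168/154)
= 5 * 12/11
= 60/11

60/11


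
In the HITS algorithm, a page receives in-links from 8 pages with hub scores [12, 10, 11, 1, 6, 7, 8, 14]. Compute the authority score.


Authority = sum of hub scores of in-linkers
In-link 1: hub score = 12
In-link 2: hub score = 10
In-link 3: hub score = 11
In-link 4: hub score = 1
In-link 5: hub score = 6
In-link 6: hub score = 7
In-link 7: hub score = 8
In-link 8: hub score = 14
Authority = 12 + 10 + 11 + 1 + 6 + 7 + 8 + 14 = 69

69


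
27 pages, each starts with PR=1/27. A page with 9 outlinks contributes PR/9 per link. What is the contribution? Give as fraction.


Initial PR = 1/27 = 1/27
Outlinks = 9
Contribution per link = PR / outlinks
= 1/27 / 9
= 1/243

1/243


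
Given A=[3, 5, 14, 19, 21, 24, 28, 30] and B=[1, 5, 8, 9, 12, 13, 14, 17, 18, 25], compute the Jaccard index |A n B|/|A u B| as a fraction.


A intersect B = [5, 14]
|A intersect B| = 2
A union B = [1, 3, 5, 8, 9, 12, 13, 14, 17, 18, 19, 21, 24, 25, 28, 30]
|A union B| = 16
Jaccard = 2/16 = 1/8

1/8


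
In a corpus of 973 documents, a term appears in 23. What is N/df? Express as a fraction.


IDF ratio = N / df
= 973 / 23
= 973/23

973/23


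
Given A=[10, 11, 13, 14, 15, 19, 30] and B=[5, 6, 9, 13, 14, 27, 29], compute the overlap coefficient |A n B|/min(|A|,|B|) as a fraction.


A intersect B = [13, 14]
|A intersect B| = 2
min(|A|, |B|) = min(7, 7) = 7
Overlap = 2 / 7 = 2/7

2/7


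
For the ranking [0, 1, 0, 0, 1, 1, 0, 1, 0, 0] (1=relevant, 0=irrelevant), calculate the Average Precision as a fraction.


Computing P@k for each relevant position:
Position 1: not relevant
Position 2: relevant, P@2 = 1/2 = 1/2
Position 3: not relevant
Position 4: not relevant
Position 5: relevant, P@5 = 2/5 = 2/5
Position 6: relevant, P@6 = 3/6 = 1/2
Position 7: not relevant
Position 8: relevant, P@8 = 4/8 = 1/2
Position 9: not relevant
Position 10: not relevant
Sum of P@k = 1/2 + 2/5 + 1/2 + 1/2 = 19/10
AP = 19/10 / 4 = 19/40

19/40


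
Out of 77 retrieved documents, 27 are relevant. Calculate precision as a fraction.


Precision = relevant_retrieved / total_retrieved
= 27 / 77
= 27 / (27 + 50)
= 27/77

27/77


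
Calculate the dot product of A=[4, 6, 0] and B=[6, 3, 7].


Dot product = sum of element-wise products
A[0]*B[0] = 4*6 = 24
A[1]*B[1] = 6*3 = 18
A[2]*B[2] = 0*7 = 0
Sum = 24 + 18 + 0 = 42

42


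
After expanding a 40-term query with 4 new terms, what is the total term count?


Original terms: 40
Expansion terms: 4
Total = 40 + 4 = 44

44


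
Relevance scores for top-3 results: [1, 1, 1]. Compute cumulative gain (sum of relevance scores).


Cumulative Gain = sum of relevance scores
Position 1: rel=1, running sum=1
Position 2: rel=1, running sum=2
Position 3: rel=1, running sum=3
CG = 3

3


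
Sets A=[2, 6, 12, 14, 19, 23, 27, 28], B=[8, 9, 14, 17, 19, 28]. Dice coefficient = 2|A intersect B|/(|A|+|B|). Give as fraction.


A intersect B = [14, 19, 28]
|A intersect B| = 3
|A| = 8, |B| = 6
Dice = 2*3 / (8+6)
= 6 / 14 = 3/7

3/7


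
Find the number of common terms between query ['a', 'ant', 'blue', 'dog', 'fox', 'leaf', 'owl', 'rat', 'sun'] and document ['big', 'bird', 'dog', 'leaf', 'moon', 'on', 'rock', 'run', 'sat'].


Query terms: ['a', 'ant', 'blue', 'dog', 'fox', 'leaf', 'owl', 'rat', 'sun']
Document terms: ['big', 'bird', 'dog', 'leaf', 'moon', 'on', 'rock', 'run', 'sat']
Common terms: ['dog', 'leaf']
Overlap count = 2

2


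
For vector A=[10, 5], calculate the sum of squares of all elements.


|A|^2 = sum of squared components
A[0]^2 = 10^2 = 100
A[1]^2 = 5^2 = 25
Sum = 100 + 25 = 125

125


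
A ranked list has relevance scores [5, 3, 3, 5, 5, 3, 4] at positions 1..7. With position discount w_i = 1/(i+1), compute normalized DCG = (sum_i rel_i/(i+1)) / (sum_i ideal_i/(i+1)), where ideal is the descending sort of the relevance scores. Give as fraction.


Position discount weights w_i = 1/(i+1) for i=1..7:
Weights = [1/2, 1/3, 1/4, 1/5, 1/6, 1/7, 1/8]
Actual relevance: [5, 3, 3, 5, 5, 3, 4]
DCG = 5/2 + 3/3 + 3/4 + 5/5 + 5/6 + 3/7 + 4/8 = 589/84
Ideal relevance (sorted desc): [5, 5, 5, 4, 3, 3, 3]
Ideal DCG = 5/2 + 5/3 + 5/4 + 4/5 + 3/6 + 3/7 + 3/8 = 6317/840
nDCG = DCG / ideal_DCG = 589/84 / 6317/840 = 5890/6317

5890/6317


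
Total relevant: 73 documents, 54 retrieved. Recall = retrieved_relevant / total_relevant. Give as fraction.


Recall = retrieved_relevant / total_relevant
= 54 / 73
= 54 / (54 + 19)
= 54/73

54/73


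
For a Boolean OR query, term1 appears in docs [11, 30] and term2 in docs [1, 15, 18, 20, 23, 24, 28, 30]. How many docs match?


Boolean OR: find union of posting lists
term1 docs: [11, 30]
term2 docs: [1, 15, 18, 20, 23, 24, 28, 30]
Union: [1, 11, 15, 18, 20, 23, 24, 28, 30]
|union| = 9

9


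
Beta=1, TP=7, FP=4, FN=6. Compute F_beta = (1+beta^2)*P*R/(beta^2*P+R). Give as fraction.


P = TP/(TP+FP) = 7/11 = 7/11
R = TP/(TP+FN) = 7/13 = 7/13
beta^2 = 1^2 = 1
(1 + beta^2) = 2
Numerator = (1+beta^2)*P*R = 98/143
Denominator = beta^2*P + R = 7/11 + 7/13 = 168/143
F_beta = 7/12

7/12


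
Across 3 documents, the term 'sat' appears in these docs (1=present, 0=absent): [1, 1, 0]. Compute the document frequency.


Checking each document for 'sat':
Doc 1: present
Doc 2: present
Doc 3: absent
df = sum of presences = 1 + 1 + 0 = 2

2


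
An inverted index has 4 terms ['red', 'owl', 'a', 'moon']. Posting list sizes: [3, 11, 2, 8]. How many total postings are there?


Summing posting list sizes:
'red': 3 postings
'owl': 11 postings
'a': 2 postings
'moon': 8 postings
Total = 3 + 11 + 2 + 8 = 24

24


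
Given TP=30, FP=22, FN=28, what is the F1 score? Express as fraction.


F1 = 2 * P * R / (P + R)
P = TP/(TP+FP) = 30/52 = 15/26
R = TP/(TP+FN) = 30/58 = 15/29
2 * P * R = 2 * 15/26 * 15/29 = 225/377
P + R = 15/26 + 15/29 = 825/754
F1 = 225/377 / 825/754 = 6/11

6/11


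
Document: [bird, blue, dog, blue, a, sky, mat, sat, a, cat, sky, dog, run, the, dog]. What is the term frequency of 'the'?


Document has 15 words
Scanning for 'the':
Found at positions: [13]
Count = 1

1


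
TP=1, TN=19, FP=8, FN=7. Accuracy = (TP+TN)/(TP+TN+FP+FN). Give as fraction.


Accuracy = (TP + TN) / (TP + TN + FP + FN)
TP + TN = 1 + 19 = 20
Total = 1 + 19 + 8 + 7 = 35
Accuracy = 20 / 35 = 4/7

4/7


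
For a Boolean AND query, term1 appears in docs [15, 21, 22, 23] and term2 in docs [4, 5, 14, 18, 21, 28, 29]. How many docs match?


Boolean AND: find intersection of posting lists
term1 docs: [15, 21, 22, 23]
term2 docs: [4, 5, 14, 18, 21, 28, 29]
Intersection: [21]
|intersection| = 1

1


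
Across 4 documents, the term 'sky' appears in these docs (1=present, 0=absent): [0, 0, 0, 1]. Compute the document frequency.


Checking each document for 'sky':
Doc 1: absent
Doc 2: absent
Doc 3: absent
Doc 4: present
df = sum of presences = 0 + 0 + 0 + 1 = 1

1


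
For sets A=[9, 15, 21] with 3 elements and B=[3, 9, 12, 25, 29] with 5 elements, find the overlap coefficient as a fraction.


A intersect B = [9]
|A intersect B| = 1
min(|A|, |B|) = min(3, 5) = 3
Overlap = 1 / 3 = 1/3

1/3


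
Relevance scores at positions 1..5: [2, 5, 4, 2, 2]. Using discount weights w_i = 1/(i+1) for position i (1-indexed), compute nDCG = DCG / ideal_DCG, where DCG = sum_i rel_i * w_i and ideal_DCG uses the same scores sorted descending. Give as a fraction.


Position discount weights w_i = 1/(i+1) for i=1..5:
Weights = [1/2, 1/3, 1/4, 1/5, 1/6]
Actual relevance: [2, 5, 4, 2, 2]
DCG = 2/2 + 5/3 + 4/4 + 2/5 + 2/6 = 22/5
Ideal relevance (sorted desc): [5, 4, 2, 2, 2]
Ideal DCG = 5/2 + 4/3 + 2/4 + 2/5 + 2/6 = 76/15
nDCG = DCG / ideal_DCG = 22/5 / 76/15 = 33/38

33/38


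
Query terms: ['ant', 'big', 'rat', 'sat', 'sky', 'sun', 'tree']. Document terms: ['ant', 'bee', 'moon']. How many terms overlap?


Query terms: ['ant', 'big', 'rat', 'sat', 'sky', 'sun', 'tree']
Document terms: ['ant', 'bee', 'moon']
Common terms: ['ant']
Overlap count = 1

1


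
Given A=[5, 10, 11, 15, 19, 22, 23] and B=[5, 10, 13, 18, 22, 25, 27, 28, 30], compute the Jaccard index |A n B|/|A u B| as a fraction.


A intersect B = [5, 10, 22]
|A intersect B| = 3
A union B = [5, 10, 11, 13, 15, 18, 19, 22, 23, 25, 27, 28, 30]
|A union B| = 13
Jaccard = 3/13 = 3/13

3/13


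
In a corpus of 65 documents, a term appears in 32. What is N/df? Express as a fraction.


IDF ratio = N / df
= 65 / 32
= 65/32

65/32


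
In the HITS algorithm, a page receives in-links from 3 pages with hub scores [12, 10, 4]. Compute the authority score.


Authority = sum of hub scores of in-linkers
In-link 1: hub score = 12
In-link 2: hub score = 10
In-link 3: hub score = 4
Authority = 12 + 10 + 4 = 26

26


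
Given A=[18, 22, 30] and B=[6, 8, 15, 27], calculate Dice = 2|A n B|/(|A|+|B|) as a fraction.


A intersect B = []
|A intersect B| = 0
|A| = 3, |B| = 4
Dice = 2*0 / (3+4)
= 0 / 7 = 0

0


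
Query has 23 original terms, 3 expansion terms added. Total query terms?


Original terms: 23
Expansion terms: 3
Total = 23 + 3 = 26

26


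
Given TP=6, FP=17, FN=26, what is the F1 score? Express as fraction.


F1 = 2 * P * R / (P + R)
P = TP/(TP+FP) = 6/23 = 6/23
R = TP/(TP+FN) = 6/32 = 3/16
2 * P * R = 2 * 6/23 * 3/16 = 9/92
P + R = 6/23 + 3/16 = 165/368
F1 = 9/92 / 165/368 = 12/55

12/55


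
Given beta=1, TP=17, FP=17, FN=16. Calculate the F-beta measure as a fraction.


P = TP/(TP+FP) = 17/34 = 1/2
R = TP/(TP+FN) = 17/33 = 17/33
beta^2 = 1^2 = 1
(1 + beta^2) = 2
Numerator = (1+beta^2)*P*R = 17/33
Denominator = beta^2*P + R = 1/2 + 17/33 = 67/66
F_beta = 34/67

34/67


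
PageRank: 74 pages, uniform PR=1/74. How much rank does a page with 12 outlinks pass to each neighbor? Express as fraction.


Initial PR = 1/74 = 1/74
Outlinks = 12
Contribution per link = PR / outlinks
= 1/74 / 12
= 1/888

1/888


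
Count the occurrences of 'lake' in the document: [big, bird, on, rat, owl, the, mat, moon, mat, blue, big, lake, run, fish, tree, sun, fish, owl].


Document has 18 words
Scanning for 'lake':
Found at positions: [11]
Count = 1

1


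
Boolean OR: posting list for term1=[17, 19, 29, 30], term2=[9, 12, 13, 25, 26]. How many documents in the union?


Boolean OR: find union of posting lists
term1 docs: [17, 19, 29, 30]
term2 docs: [9, 12, 13, 25, 26]
Union: [9, 12, 13, 17, 19, 25, 26, 29, 30]
|union| = 9

9


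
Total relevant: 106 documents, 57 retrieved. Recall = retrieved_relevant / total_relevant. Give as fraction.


Recall = retrieved_relevant / total_relevant
= 57 / 106
= 57 / (57 + 49)
= 57/106

57/106


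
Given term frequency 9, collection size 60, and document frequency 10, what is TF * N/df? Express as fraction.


TF * (N/df)
= 9 * (60/10)
= 9 * 6
= 54

54


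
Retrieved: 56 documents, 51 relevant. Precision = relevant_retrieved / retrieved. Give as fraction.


Precision = relevant_retrieved / total_retrieved
= 51 / 56
= 51 / (51 + 5)
= 51/56

51/56


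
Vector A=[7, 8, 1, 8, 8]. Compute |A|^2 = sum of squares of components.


|A|^2 = sum of squared components
A[0]^2 = 7^2 = 49
A[1]^2 = 8^2 = 64
A[2]^2 = 1^2 = 1
A[3]^2 = 8^2 = 64
A[4]^2 = 8^2 = 64
Sum = 49 + 64 + 1 + 64 + 64 = 242

242


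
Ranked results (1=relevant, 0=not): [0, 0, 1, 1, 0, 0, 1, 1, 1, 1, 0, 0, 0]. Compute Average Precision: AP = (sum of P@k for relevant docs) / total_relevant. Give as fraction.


Computing P@k for each relevant position:
Position 1: not relevant
Position 2: not relevant
Position 3: relevant, P@3 = 1/3 = 1/3
Position 4: relevant, P@4 = 2/4 = 1/2
Position 5: not relevant
Position 6: not relevant
Position 7: relevant, P@7 = 3/7 = 3/7
Position 8: relevant, P@8 = 4/8 = 1/2
Position 9: relevant, P@9 = 5/9 = 5/9
Position 10: relevant, P@10 = 6/10 = 3/5
Position 11: not relevant
Position 12: not relevant
Position 13: not relevant
Sum of P@k = 1/3 + 1/2 + 3/7 + 1/2 + 5/9 + 3/5 = 919/315
AP = 919/315 / 6 = 919/1890

919/1890


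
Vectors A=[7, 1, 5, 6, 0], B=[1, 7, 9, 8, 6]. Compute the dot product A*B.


Dot product = sum of element-wise products
A[0]*B[0] = 7*1 = 7
A[1]*B[1] = 1*7 = 7
A[2]*B[2] = 5*9 = 45
A[3]*B[3] = 6*8 = 48
A[4]*B[4] = 0*6 = 0
Sum = 7 + 7 + 45 + 48 + 0 = 107

107


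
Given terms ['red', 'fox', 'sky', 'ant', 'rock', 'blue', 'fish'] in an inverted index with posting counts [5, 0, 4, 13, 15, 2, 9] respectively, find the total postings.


Summing posting list sizes:
'red': 5 postings
'fox': 0 postings
'sky': 4 postings
'ant': 13 postings
'rock': 15 postings
'blue': 2 postings
'fish': 9 postings
Total = 5 + 0 + 4 + 13 + 15 + 2 + 9 = 48

48


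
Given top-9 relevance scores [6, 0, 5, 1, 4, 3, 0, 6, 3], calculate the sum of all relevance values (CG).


Cumulative Gain = sum of relevance scores
Position 1: rel=6, running sum=6
Position 2: rel=0, running sum=6
Position 3: rel=5, running sum=11
Position 4: rel=1, running sum=12
Position 5: rel=4, running sum=16
Position 6: rel=3, running sum=19
Position 7: rel=0, running sum=19
Position 8: rel=6, running sum=25
Position 9: rel=3, running sum=28
CG = 28

28


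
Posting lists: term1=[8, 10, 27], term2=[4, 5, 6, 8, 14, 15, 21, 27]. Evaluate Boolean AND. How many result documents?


Boolean AND: find intersection of posting lists
term1 docs: [8, 10, 27]
term2 docs: [4, 5, 6, 8, 14, 15, 21, 27]
Intersection: [8, 27]
|intersection| = 2

2


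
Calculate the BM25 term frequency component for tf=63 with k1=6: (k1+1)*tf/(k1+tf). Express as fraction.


BM25 TF component = (k1+1)*tf / (k1+tf)
k1 = 6, tf = 63
Numerator = (6+1)*63 = 441
Denominator = 6 + 63 = 69
= 441/69 = 147/23

147/23


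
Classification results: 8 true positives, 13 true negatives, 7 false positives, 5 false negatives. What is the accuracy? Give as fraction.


Accuracy = (TP + TN) / (TP + TN + FP + FN)
TP + TN = 8 + 13 = 21
Total = 8 + 13 + 7 + 5 = 33
Accuracy = 21 / 33 = 7/11

7/11


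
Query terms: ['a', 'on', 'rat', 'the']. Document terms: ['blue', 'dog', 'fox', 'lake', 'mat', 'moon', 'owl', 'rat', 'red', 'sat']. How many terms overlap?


Query terms: ['a', 'on', 'rat', 'the']
Document terms: ['blue', 'dog', 'fox', 'lake', 'mat', 'moon', 'owl', 'rat', 'red', 'sat']
Common terms: ['rat']
Overlap count = 1

1


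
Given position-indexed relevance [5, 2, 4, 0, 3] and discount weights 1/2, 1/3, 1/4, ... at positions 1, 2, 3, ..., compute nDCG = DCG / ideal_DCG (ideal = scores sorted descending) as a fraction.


Position discount weights w_i = 1/(i+1) for i=1..5:
Weights = [1/2, 1/3, 1/4, 1/5, 1/6]
Actual relevance: [5, 2, 4, 0, 3]
DCG = 5/2 + 2/3 + 4/4 + 0/5 + 3/6 = 14/3
Ideal relevance (sorted desc): [5, 4, 3, 2, 0]
Ideal DCG = 5/2 + 4/3 + 3/4 + 2/5 + 0/6 = 299/60
nDCG = DCG / ideal_DCG = 14/3 / 299/60 = 280/299

280/299
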